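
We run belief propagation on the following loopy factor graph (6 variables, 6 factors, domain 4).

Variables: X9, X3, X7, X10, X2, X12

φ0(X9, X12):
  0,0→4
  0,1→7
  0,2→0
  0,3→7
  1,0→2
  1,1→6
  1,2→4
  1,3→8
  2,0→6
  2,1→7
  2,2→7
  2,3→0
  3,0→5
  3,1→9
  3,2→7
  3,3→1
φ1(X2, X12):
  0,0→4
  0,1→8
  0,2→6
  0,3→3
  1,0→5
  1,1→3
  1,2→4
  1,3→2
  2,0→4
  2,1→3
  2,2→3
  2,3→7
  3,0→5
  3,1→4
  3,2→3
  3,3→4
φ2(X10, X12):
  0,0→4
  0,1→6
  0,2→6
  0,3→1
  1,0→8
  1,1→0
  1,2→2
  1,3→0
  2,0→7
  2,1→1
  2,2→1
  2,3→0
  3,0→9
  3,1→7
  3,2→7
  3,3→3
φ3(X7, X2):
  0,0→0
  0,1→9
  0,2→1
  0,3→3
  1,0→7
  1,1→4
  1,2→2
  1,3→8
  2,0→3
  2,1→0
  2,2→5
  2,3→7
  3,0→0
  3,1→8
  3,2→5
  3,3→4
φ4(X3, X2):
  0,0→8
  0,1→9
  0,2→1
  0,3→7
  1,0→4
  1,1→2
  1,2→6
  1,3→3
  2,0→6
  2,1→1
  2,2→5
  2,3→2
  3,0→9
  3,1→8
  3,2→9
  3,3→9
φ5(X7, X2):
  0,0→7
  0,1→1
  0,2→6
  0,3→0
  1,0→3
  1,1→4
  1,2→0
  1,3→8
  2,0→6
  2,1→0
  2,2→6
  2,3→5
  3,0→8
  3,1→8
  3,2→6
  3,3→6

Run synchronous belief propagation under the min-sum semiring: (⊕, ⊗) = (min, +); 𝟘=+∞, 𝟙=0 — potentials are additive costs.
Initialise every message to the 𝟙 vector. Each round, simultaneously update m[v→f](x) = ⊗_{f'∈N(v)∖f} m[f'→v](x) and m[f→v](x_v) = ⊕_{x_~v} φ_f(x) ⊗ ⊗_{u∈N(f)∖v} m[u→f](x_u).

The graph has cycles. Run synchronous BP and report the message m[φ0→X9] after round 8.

message @ round 8 = [6, 10, 3, 4]

init: all messages = 𝟙 over 4 values
r1 m[φ0→X9] = [0, 2, 0, 1]
r1 m[φ0→X12] = [2, 6, 0, 0]
r1 m[φ1→X2] = [3, 2, 3, 3]
r1 m[φ1→X12] = [4, 3, 3, 2]
r1 m[φ2→X10] = [1, 0, 0, 3]
r1 m[φ2→X12] = [4, 0, 1, 0]
r1 m[φ3→X7] = [0, 2, 0, 0]
r1 m[φ3→X2] = [0, 0, 1, 3]
r1 m[φ4→X3] = [1, 2, 1, 8]
r1 m[φ4→X2] = [4, 1, 1, 2]
r1 m[φ5→X7] = [0, 0, 0, 6]
r1 m[φ5→X2] = [3, 0, 0, 0]
r1 m[X9→φ0] = [0, 0, 0, 0]
r1 m[X3→φ4] = [0, 0, 0, 0]
r1 m[X7→φ3] = [0, 0, 0, 0]
r1 m[X7→φ5] = [0, 0, 0, 0]
r1 m[X10→φ2] = [0, 0, 0, 0]
r1 m[X2→φ1] = [0, 0, 0, 0]
r1 m[X2→φ3] = [0, 0, 0, 0]
r1 m[X2→φ4] = [0, 0, 0, 0]
r1 m[X2→φ5] = [0, 0, 0, 0]
r1 m[X12→φ0] = [0, 0, 0, 0]
r1 m[X12→φ1] = [0, 0, 0, 0]
r1 m[X12→φ2] = [0, 0, 0, 0]
r2 m[φ0→X9] = [0, 2, 0, 1]
r2 m[φ0→X12] = [2, 6, 0, 0]
r2 m[φ1→X2] = [3, 2, 3, 3]
r2 m[φ1→X12] = [4, 3, 3, 2]
r2 m[φ2→X10] = [1, 0, 0, 3]
r2 m[φ2→X12] = [4, 0, 1, 0]
r2 m[φ3→X7] = [0, 2, 0, 0]
r2 m[φ3→X2] = [0, 0, 1, 3]
r2 m[φ4→X3] = [1, 2, 1, 8]
r2 m[φ4→X2] = [4, 1, 1, 2]
r2 m[φ5→X7] = [0, 0, 0, 6]
r2 m[φ5→X2] = [3, 0, 0, 0]
r2 m[X9→φ0] = [0, 0, 0, 0]
r2 m[X3→φ4] = [0, 0, 0, 0]
r2 m[X7→φ3] = [0, 0, 0, 6]
r2 m[X7→φ5] = [0, 2, 0, 0]
r2 m[X10→φ2] = [0, 0, 0, 0]
r2 m[X2→φ1] = [7, 1, 2, 5]
r2 m[X2→φ3] = [10, 3, 4, 5]
r2 m[X2→φ4] = [6, 2, 4, 6]
r2 m[X2→φ5] = [7, 3, 5, 8]
r2 m[X12→φ0] = [8, 3, 4, 2]
r2 m[X12→φ1] = [6, 6, 1, 0]
r2 m[X12→φ2] = [6, 9, 3, 2]
r3 m[φ0→X9] = [4, 8, 2, 3]
r3 m[φ0→X12] = [2, 6, 0, 0]
r3 m[φ1→X2] = [3, 2, 4, 4]
r3 m[φ1→X12] = [6, 4, 5, 3]
r3 m[φ2→X10] = [3, 2, 2, 5]
r3 m[φ2→X12] = [4, 0, 1, 0]
r3 m[φ3→X7] = [5, 6, 3, 9]
r3 m[φ3→X2] = [0, 0, 1, 3]
r3 m[φ4→X3] = [5, 4, 3, 10]
r3 m[φ4→X2] = [4, 1, 1, 2]
r3 m[φ5→X7] = [4, 5, 3, 11]
r3 m[φ5→X2] = [5, 0, 2, 0]
r3 m[X9→φ0] = [0, 0, 0, 0]
r3 m[X3→φ4] = [0, 0, 0, 0]
r3 m[X7→φ3] = [0, 0, 0, 6]
r3 m[X7→φ5] = [0, 2, 0, 0]
r3 m[X10→φ2] = [0, 0, 0, 0]
r3 m[X2→φ1] = [7, 1, 2, 5]
r3 m[X2→φ3] = [10, 3, 4, 5]
r3 m[X2→φ4] = [6, 2, 4, 6]
r3 m[X2→φ5] = [7, 3, 5, 8]
r3 m[X12→φ0] = [8, 3, 4, 2]
r3 m[X12→φ1] = [6, 6, 1, 0]
r3 m[X12→φ2] = [6, 9, 3, 2]
r4 m[φ0→X9] = [4, 8, 2, 3]
r4 m[φ0→X12] = [2, 6, 0, 0]
r4 m[φ1→X2] = [3, 2, 4, 4]
r4 m[φ1→X12] = [6, 4, 5, 3]
r4 m[φ2→X10] = [3, 2, 2, 5]
r4 m[φ2→X12] = [4, 0, 1, 0]
r4 m[φ3→X7] = [5, 6, 3, 9]
r4 m[φ3→X2] = [0, 0, 1, 3]
r4 m[φ4→X3] = [5, 4, 3, 10]
r4 m[φ4→X2] = [4, 1, 1, 2]
r4 m[φ5→X7] = [4, 5, 3, 11]
r4 m[φ5→X2] = [5, 0, 2, 0]
r4 m[X9→φ0] = [0, 0, 0, 0]
r4 m[X3→φ4] = [0, 0, 0, 0]
r4 m[X7→φ3] = [4, 5, 3, 11]
r4 m[X7→φ5] = [5, 6, 3, 9]
r4 m[X10→φ2] = [0, 0, 0, 0]
r4 m[X2→φ1] = [9, 1, 4, 5]
r4 m[X2→φ3] = [12, 3, 7, 6]
r4 m[X2→φ4] = [8, 2, 7, 7]
r4 m[X2→φ5] = [7, 3, 6, 9]
r4 m[X12→φ0] = [10, 4, 6, 3]
r4 m[X12→φ1] = [6, 6, 1, 0]
r4 m[X12→φ2] = [8, 10, 5, 3]
r5 m[φ0→X9] = [6, 10, 3, 4]
r5 m[φ0→X12] = [2, 6, 0, 0]
r5 m[φ1→X2] = [3, 2, 4, 4]
r5 m[φ1→X12] = [6, 4, 5, 3]
r5 m[φ2→X10] = [4, 3, 3, 6]
r5 m[φ2→X12] = [4, 0, 1, 0]
r5 m[φ3→X7] = [8, 7, 3, 10]
r5 m[φ3→X2] = [4, 3, 5, 7]
r5 m[φ4→X3] = [8, 4, 3, 10]
r5 m[φ4→X2] = [4, 1, 1, 2]
r5 m[φ5→X7] = [4, 6, 3, 11]
r5 m[φ5→X2] = [9, 3, 6, 5]
r5 m[X9→φ0] = [0, 0, 0, 0]
r5 m[X3→φ4] = [0, 0, 0, 0]
r5 m[X7→φ3] = [4, 5, 3, 11]
r5 m[X7→φ5] = [5, 6, 3, 9]
r5 m[X10→φ2] = [0, 0, 0, 0]
r5 m[X2→φ1] = [9, 1, 4, 5]
r5 m[X2→φ3] = [12, 3, 7, 6]
r5 m[X2→φ4] = [8, 2, 7, 7]
r5 m[X2→φ5] = [7, 3, 6, 9]
r5 m[X12→φ0] = [10, 4, 6, 3]
r5 m[X12→φ1] = [6, 6, 1, 0]
r5 m[X12→φ2] = [8, 10, 5, 3]
r6 m[φ0→X9] = [6, 10, 3, 4]
r6 m[φ0→X12] = [2, 6, 0, 0]
r6 m[φ1→X2] = [3, 2, 4, 4]
r6 m[φ1→X12] = [6, 4, 5, 3]
r6 m[φ2→X10] = [4, 3, 3, 6]
r6 m[φ2→X12] = [4, 0, 1, 0]
r6 m[φ3→X7] = [8, 7, 3, 10]
r6 m[φ3→X2] = [4, 3, 5, 7]
r6 m[φ4→X3] = [8, 4, 3, 10]
r6 m[φ4→X2] = [4, 1, 1, 2]
r6 m[φ5→X7] = [4, 6, 3, 11]
r6 m[φ5→X2] = [9, 3, 6, 5]
r6 m[X9→φ0] = [0, 0, 0, 0]
r6 m[X3→φ4] = [0, 0, 0, 0]
r6 m[X7→φ3] = [4, 6, 3, 11]
r6 m[X7→φ5] = [8, 7, 3, 10]
r6 m[X10→φ2] = [0, 0, 0, 0]
r6 m[X2→φ1] = [17, 7, 12, 14]
r6 m[X2→φ3] = [16, 6, 11, 11]
r6 m[X2→φ4] = [16, 8, 15, 16]
r6 m[X2→φ5] = [11, 6, 10, 13]
r6 m[X12→φ0] = [10, 4, 6, 3]
r6 m[X12→φ1] = [6, 6, 1, 0]
r6 m[X12→φ2] = [8, 10, 5, 3]
r7 m[φ0→X9] = [6, 10, 3, 4]
r7 m[φ0→X12] = [2, 6, 0, 0]
r7 m[φ1→X2] = [3, 2, 4, 4]
r7 m[φ1→X12] = [12, 10, 11, 9]
r7 m[φ2→X10] = [4, 3, 3, 6]
r7 m[φ2→X12] = [4, 0, 1, 0]
r7 m[φ3→X7] = [12, 10, 6, 14]
r7 m[φ3→X2] = [4, 3, 5, 7]
r7 m[φ4→X3] = [16, 10, 9, 16]
r7 m[φ4→X2] = [4, 1, 1, 2]
r7 m[φ5→X7] = [7, 10, 6, 14]
r7 m[φ5→X2] = [9, 3, 7, 8]
r7 m[X9→φ0] = [0, 0, 0, 0]
r7 m[X3→φ4] = [0, 0, 0, 0]
r7 m[X7→φ3] = [4, 6, 3, 11]
r7 m[X7→φ5] = [8, 7, 3, 10]
r7 m[X10→φ2] = [0, 0, 0, 0]
r7 m[X2→φ1] = [17, 7, 12, 14]
r7 m[X2→φ3] = [16, 6, 11, 11]
r7 m[X2→φ4] = [16, 8, 15, 16]
r7 m[X2→φ5] = [11, 6, 10, 13]
r7 m[X12→φ0] = [10, 4, 6, 3]
r7 m[X12→φ1] = [6, 6, 1, 0]
r7 m[X12→φ2] = [8, 10, 5, 3]
r8 m[φ0→X9] = [6, 10, 3, 4]
r8 m[φ0→X12] = [2, 6, 0, 0]
r8 m[φ1→X2] = [3, 2, 4, 4]
r8 m[φ1→X12] = [12, 10, 11, 9]
r8 m[φ2→X10] = [4, 3, 3, 6]
r8 m[φ2→X12] = [4, 0, 1, 0]
r8 m[φ3→X7] = [12, 10, 6, 14]
r8 m[φ3→X2] = [4, 3, 5, 7]
r8 m[φ4→X3] = [16, 10, 9, 16]
r8 m[φ4→X2] = [4, 1, 1, 2]
r8 m[φ5→X7] = [7, 10, 6, 14]
r8 m[φ5→X2] = [9, 3, 7, 8]
r8 m[X9→φ0] = [0, 0, 0, 0]
r8 m[X3→φ4] = [0, 0, 0, 0]
r8 m[X7→φ3] = [7, 10, 6, 14]
r8 m[X7→φ5] = [12, 10, 6, 14]
r8 m[X10→φ2] = [0, 0, 0, 0]
r8 m[X2→φ1] = [17, 7, 13, 17]
r8 m[X2→φ3] = [16, 6, 12, 14]
r8 m[X2→φ4] = [16, 8, 16, 19]
r8 m[X2→φ5] = [11, 6, 10, 13]
r8 m[X12→φ0] = [16, 10, 12, 9]
r8 m[X12→φ1] = [6, 6, 1, 0]
r8 m[X12→φ2] = [14, 16, 11, 9]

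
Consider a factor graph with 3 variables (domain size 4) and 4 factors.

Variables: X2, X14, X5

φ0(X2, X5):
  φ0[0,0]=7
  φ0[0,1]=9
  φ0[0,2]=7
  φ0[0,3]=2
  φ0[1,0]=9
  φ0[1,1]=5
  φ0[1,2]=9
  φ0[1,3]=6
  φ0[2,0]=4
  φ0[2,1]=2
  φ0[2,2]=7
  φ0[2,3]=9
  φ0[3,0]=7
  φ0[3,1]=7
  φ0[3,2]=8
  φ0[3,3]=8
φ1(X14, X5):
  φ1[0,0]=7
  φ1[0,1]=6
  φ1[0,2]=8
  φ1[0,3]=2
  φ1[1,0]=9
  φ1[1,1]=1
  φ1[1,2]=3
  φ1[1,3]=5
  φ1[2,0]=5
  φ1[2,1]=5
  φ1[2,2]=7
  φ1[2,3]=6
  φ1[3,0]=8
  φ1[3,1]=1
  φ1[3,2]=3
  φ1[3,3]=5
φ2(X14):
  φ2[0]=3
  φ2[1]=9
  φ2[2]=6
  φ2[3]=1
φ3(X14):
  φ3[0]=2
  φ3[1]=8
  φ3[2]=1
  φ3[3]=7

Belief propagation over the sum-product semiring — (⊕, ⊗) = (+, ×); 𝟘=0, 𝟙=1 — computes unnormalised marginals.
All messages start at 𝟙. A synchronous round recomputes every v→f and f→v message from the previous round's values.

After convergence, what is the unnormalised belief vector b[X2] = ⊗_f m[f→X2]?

init: all messages = 𝟙 over 4 values
r1 m[φ0→X2] = [25, 29, 22, 30]
r1 m[φ0→X5] = [27, 23, 31, 25]
r1 m[φ1→X14] = [23, 18, 23, 17]
r1 m[φ1→X5] = [29, 13, 21, 18]
r1 m[φ2→X14] = [3, 9, 6, 1]
r1 m[φ3→X14] = [2, 8, 1, 7]
r1 m[X2→φ0] = [1, 1, 1, 1]
r1 m[X14→φ1] = [1, 1, 1, 1]
r1 m[X14→φ2] = [1, 1, 1, 1]
r1 m[X14→φ3] = [1, 1, 1, 1]
r1 m[X5→φ0] = [1, 1, 1, 1]
r1 m[X5→φ1] = [1, 1, 1, 1]
r2 m[φ0→X2] = [25, 29, 22, 30]
r2 m[φ0→X5] = [27, 23, 31, 25]
r2 m[φ1→X14] = [23, 18, 23, 17]
r2 m[φ1→X5] = [29, 13, 21, 18]
r2 m[φ2→X14] = [3, 9, 6, 1]
r2 m[φ3→X14] = [2, 8, 1, 7]
r2 m[X2→φ0] = [1, 1, 1, 1]
r2 m[X14→φ1] = [6, 72, 6, 7]
r2 m[X14→φ2] = [46, 144, 23, 119]
r2 m[X14→φ3] = [69, 162, 138, 17]
r2 m[X5→φ0] = [29, 13, 21, 18]
r2 m[X5→φ1] = [27, 23, 31, 25]
r3 m[φ0→X2] = [503, 623, 451, 606]
r3 m[φ0→X5] = [27, 23, 31, 25]
r3 m[φ1→X14] = [625, 484, 617, 457]
r3 m[φ1→X5] = [776, 145, 327, 443]
r3 m[φ2→X14] = [3, 9, 6, 1]
r3 m[φ3→X14] = [2, 8, 1, 7]
r3 m[X2→φ0] = [1, 1, 1, 1]
r3 m[X14→φ1] = [6, 72, 6, 7]
r3 m[X14→φ2] = [46, 144, 23, 119]
r3 m[X14→φ3] = [69, 162, 138, 17]
r3 m[X5→φ0] = [29, 13, 21, 18]
r3 m[X5→φ1] = [27, 23, 31, 25]
r4 m[φ0→X2] = [503, 623, 451, 606]
r4 m[φ0→X5] = [27, 23, 31, 25]
r4 m[φ1→X14] = [625, 484, 617, 457]
r4 m[φ1→X5] = [776, 145, 327, 443]
r4 m[φ2→X14] = [3, 9, 6, 1]
r4 m[φ3→X14] = [2, 8, 1, 7]
r4 m[X2→φ0] = [1, 1, 1, 1]
r4 m[X14→φ1] = [6, 72, 6, 7]
r4 m[X14→φ2] = [1250, 3872, 617, 3199]
r4 m[X14→φ3] = [1875, 4356, 3702, 457]
r4 m[X5→φ0] = [776, 145, 327, 443]
r4 m[X5→φ1] = [27, 23, 31, 25]
r5 m[φ0→X2] = [9912, 13310, 9670, 12607]
r5 m[φ0→X5] = [27, 23, 31, 25]
r5 m[φ1→X14] = [625, 484, 617, 457]
r5 m[φ1→X5] = [776, 145, 327, 443]
r5 m[φ2→X14] = [3, 9, 6, 1]
r5 m[φ3→X14] = [2, 8, 1, 7]
r5 m[X2→φ0] = [1, 1, 1, 1]
r5 m[X14→φ1] = [6, 72, 6, 7]
r5 m[X14→φ2] = [1250, 3872, 617, 3199]
r5 m[X14→φ3] = [1875, 4356, 3702, 457]
r5 m[X5→φ0] = [776, 145, 327, 443]
r5 m[X5→φ1] = [27, 23, 31, 25]
r6 m[φ0→X2] = [9912, 13310, 9670, 12607]
r6 m[φ0→X5] = [27, 23, 31, 25]
r6 m[φ1→X14] = [625, 484, 617, 457]
r6 m[φ1→X5] = [776, 145, 327, 443]
r6 m[φ2→X14] = [3, 9, 6, 1]
r6 m[φ3→X14] = [2, 8, 1, 7]
r6 m[X2→φ0] = [1, 1, 1, 1]
r6 m[X14→φ1] = [6, 72, 6, 7]
r6 m[X14→φ2] = [1250, 3872, 617, 3199]
r6 m[X14→φ3] = [1875, 4356, 3702, 457]
r6 m[X5→φ0] = [776, 145, 327, 443]
r6 m[X5→φ1] = [27, 23, 31, 25]
fixed point reached at round 6
b[X2] = ⊗ incoming = [9912, 13310, 9670, 12607]

b[X2] = [9912, 13310, 9670, 12607]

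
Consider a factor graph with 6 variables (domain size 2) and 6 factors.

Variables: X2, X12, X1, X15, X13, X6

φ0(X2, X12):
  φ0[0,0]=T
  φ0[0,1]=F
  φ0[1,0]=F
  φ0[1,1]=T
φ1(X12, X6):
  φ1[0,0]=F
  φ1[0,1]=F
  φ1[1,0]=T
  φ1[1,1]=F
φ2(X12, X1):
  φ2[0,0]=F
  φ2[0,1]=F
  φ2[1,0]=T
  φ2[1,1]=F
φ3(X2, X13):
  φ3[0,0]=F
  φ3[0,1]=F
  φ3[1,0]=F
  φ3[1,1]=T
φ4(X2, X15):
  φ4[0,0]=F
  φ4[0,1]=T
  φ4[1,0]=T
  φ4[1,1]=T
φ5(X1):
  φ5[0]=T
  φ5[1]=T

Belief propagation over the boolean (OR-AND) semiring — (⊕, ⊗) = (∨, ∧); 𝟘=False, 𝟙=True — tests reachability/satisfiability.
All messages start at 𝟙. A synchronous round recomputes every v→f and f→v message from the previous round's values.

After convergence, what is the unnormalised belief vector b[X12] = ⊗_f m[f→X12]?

init: all messages = 𝟙 over 2 values
r1 m[φ0→X2] = [T, T]
r1 m[φ0→X12] = [T, T]
r1 m[φ1→X12] = [F, T]
r1 m[φ1→X6] = [T, F]
r1 m[φ2→X12] = [F, T]
r1 m[φ2→X1] = [T, F]
r1 m[φ3→X2] = [F, T]
r1 m[φ3→X13] = [F, T]
r1 m[φ4→X2] = [T, T]
r1 m[φ4→X15] = [T, T]
r1 m[φ5→X1] = [T, T]
r1 m[X2→φ0] = [T, T]
r1 m[X2→φ3] = [T, T]
r1 m[X2→φ4] = [T, T]
r1 m[X12→φ0] = [T, T]
r1 m[X12→φ1] = [T, T]
r1 m[X12→φ2] = [T, T]
r1 m[X1→φ2] = [T, T]
r1 m[X1→φ5] = [T, T]
r1 m[X15→φ4] = [T, T]
r1 m[X13→φ3] = [T, T]
r1 m[X6→φ1] = [T, T]
r2 m[φ0→X2] = [T, T]
r2 m[φ0→X12] = [T, T]
r2 m[φ1→X12] = [F, T]
r2 m[φ1→X6] = [T, F]
r2 m[φ2→X12] = [F, T]
r2 m[φ2→X1] = [T, F]
r2 m[φ3→X2] = [F, T]
r2 m[φ3→X13] = [F, T]
r2 m[φ4→X2] = [T, T]
r2 m[φ4→X15] = [T, T]
r2 m[φ5→X1] = [T, T]
r2 m[X2→φ0] = [F, T]
r2 m[X2→φ3] = [T, T]
r2 m[X2→φ4] = [F, T]
r2 m[X12→φ0] = [F, T]
r2 m[X12→φ1] = [F, T]
r2 m[X12→φ2] = [F, T]
r2 m[X1→φ2] = [T, T]
r2 m[X1→φ5] = [T, F]
r2 m[X15→φ4] = [T, T]
r2 m[X13→φ3] = [T, T]
r2 m[X6→φ1] = [T, T]
r3 m[φ0→X2] = [F, T]
r3 m[φ0→X12] = [F, T]
r3 m[φ1→X12] = [F, T]
r3 m[φ1→X6] = [T, F]
r3 m[φ2→X12] = [F, T]
r3 m[φ2→X1] = [T, F]
r3 m[φ3→X2] = [F, T]
r3 m[φ3→X13] = [F, T]
r3 m[φ4→X2] = [T, T]
r3 m[φ4→X15] = [T, T]
r3 m[φ5→X1] = [T, T]
r3 m[X2→φ0] = [F, T]
r3 m[X2→φ3] = [T, T]
r3 m[X2→φ4] = [F, T]
r3 m[X12→φ0] = [F, T]
r3 m[X12→φ1] = [F, T]
r3 m[X12→φ2] = [F, T]
r3 m[X1→φ2] = [T, T]
r3 m[X1→φ5] = [T, F]
r3 m[X15→φ4] = [T, T]
r3 m[X13→φ3] = [T, T]
r3 m[X6→φ1] = [T, T]
r4 m[φ0→X2] = [F, T]
r4 m[φ0→X12] = [F, T]
r4 m[φ1→X12] = [F, T]
r4 m[φ1→X6] = [T, F]
r4 m[φ2→X12] = [F, T]
r4 m[φ2→X1] = [T, F]
r4 m[φ3→X2] = [F, T]
r4 m[φ3→X13] = [F, T]
r4 m[φ4→X2] = [T, T]
r4 m[φ4→X15] = [T, T]
r4 m[φ5→X1] = [T, T]
r4 m[X2→φ0] = [F, T]
r4 m[X2→φ3] = [F, T]
r4 m[X2→φ4] = [F, T]
r4 m[X12→φ0] = [F, T]
r4 m[X12→φ1] = [F, T]
r4 m[X12→φ2] = [F, T]
r4 m[X1→φ2] = [T, T]
r4 m[X1→φ5] = [T, F]
r4 m[X15→φ4] = [T, T]
r4 m[X13→φ3] = [T, T]
r4 m[X6→φ1] = [T, T]
r5 m[φ0→X2] = [F, T]
r5 m[φ0→X12] = [F, T]
r5 m[φ1→X12] = [F, T]
r5 m[φ1→X6] = [T, F]
r5 m[φ2→X12] = [F, T]
r5 m[φ2→X1] = [T, F]
r5 m[φ3→X2] = [F, T]
r5 m[φ3→X13] = [F, T]
r5 m[φ4→X2] = [T, T]
r5 m[φ4→X15] = [T, T]
r5 m[φ5→X1] = [T, T]
r5 m[X2→φ0] = [F, T]
r5 m[X2→φ3] = [F, T]
r5 m[X2→φ4] = [F, T]
r5 m[X12→φ0] = [F, T]
r5 m[X12→φ1] = [F, T]
r5 m[X12→φ2] = [F, T]
r5 m[X1→φ2] = [T, T]
r5 m[X1→φ5] = [T, F]
r5 m[X15→φ4] = [T, T]
r5 m[X13→φ3] = [T, T]
r5 m[X6→φ1] = [T, T]
fixed point reached at round 5
b[X12] = ⊗ incoming = [F, T]

b[X12] = [F, T]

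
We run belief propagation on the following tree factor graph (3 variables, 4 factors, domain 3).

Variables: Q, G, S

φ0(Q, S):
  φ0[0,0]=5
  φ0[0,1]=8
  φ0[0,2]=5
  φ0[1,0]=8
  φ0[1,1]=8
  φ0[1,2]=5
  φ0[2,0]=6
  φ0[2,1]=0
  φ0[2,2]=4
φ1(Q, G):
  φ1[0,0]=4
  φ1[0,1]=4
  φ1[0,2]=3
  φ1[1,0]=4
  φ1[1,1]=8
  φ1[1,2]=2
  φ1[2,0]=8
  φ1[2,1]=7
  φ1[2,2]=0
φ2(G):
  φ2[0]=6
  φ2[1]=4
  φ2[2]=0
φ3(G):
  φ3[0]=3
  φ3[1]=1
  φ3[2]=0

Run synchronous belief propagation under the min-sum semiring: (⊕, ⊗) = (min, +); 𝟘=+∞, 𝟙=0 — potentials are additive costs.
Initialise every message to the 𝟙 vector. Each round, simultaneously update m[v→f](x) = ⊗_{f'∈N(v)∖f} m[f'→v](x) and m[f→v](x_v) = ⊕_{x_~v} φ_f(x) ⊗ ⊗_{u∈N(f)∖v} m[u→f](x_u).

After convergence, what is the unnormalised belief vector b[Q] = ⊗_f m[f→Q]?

init: all messages = 𝟙 over 3 values
r1 m[φ0→Q] = [5, 5, 0]
r1 m[φ0→S] = [5, 0, 4]
r1 m[φ1→Q] = [3, 2, 0]
r1 m[φ1→G] = [4, 4, 0]
r1 m[φ2→G] = [6, 4, 0]
r1 m[φ3→G] = [3, 1, 0]
r1 m[Q→φ0] = [0, 0, 0]
r1 m[Q→φ1] = [0, 0, 0]
r1 m[G→φ1] = [0, 0, 0]
r1 m[G→φ2] = [0, 0, 0]
r1 m[G→φ3] = [0, 0, 0]
r1 m[S→φ0] = [0, 0, 0]
r2 m[φ0→Q] = [5, 5, 0]
r2 m[φ0→S] = [5, 0, 4]
r2 m[φ1→Q] = [3, 2, 0]
r2 m[φ1→G] = [4, 4, 0]
r2 m[φ2→G] = [6, 4, 0]
r2 m[φ3→G] = [3, 1, 0]
r2 m[Q→φ0] = [3, 2, 0]
r2 m[Q→φ1] = [5, 5, 0]
r2 m[G→φ1] = [9, 5, 0]
r2 m[G→φ2] = [7, 5, 0]
r2 m[G→φ3] = [10, 8, 0]
r2 m[S→φ0] = [0, 0, 0]
r3 m[φ0→Q] = [5, 5, 0]
r3 m[φ0→S] = [6, 0, 4]
r3 m[φ1→Q] = [3, 2, 0]
r3 m[φ1→G] = [8, 7, 0]
r3 m[φ2→G] = [6, 4, 0]
r3 m[φ3→G] = [3, 1, 0]
r3 m[Q→φ0] = [3, 2, 0]
r3 m[Q→φ1] = [5, 5, 0]
r3 m[G→φ1] = [9, 5, 0]
r3 m[G→φ2] = [7, 5, 0]
r3 m[G→φ3] = [10, 8, 0]
r3 m[S→φ0] = [0, 0, 0]
r4 m[φ0→Q] = [5, 5, 0]
r4 m[φ0→S] = [6, 0, 4]
r4 m[φ1→Q] = [3, 2, 0]
r4 m[φ1→G] = [8, 7, 0]
r4 m[φ2→G] = [6, 4, 0]
r4 m[φ3→G] = [3, 1, 0]
r4 m[Q→φ0] = [3, 2, 0]
r4 m[Q→φ1] = [5, 5, 0]
r4 m[G→φ1] = [9, 5, 0]
r4 m[G→φ2] = [11, 8, 0]
r4 m[G→φ3] = [14, 11, 0]
r4 m[S→φ0] = [0, 0, 0]
r5 m[φ0→Q] = [5, 5, 0]
r5 m[φ0→S] = [6, 0, 4]
r5 m[φ1→Q] = [3, 2, 0]
r5 m[φ1→G] = [8, 7, 0]
r5 m[φ2→G] = [6, 4, 0]
r5 m[φ3→G] = [3, 1, 0]
r5 m[Q→φ0] = [3, 2, 0]
r5 m[Q→φ1] = [5, 5, 0]
r5 m[G→φ1] = [9, 5, 0]
r5 m[G→φ2] = [11, 8, 0]
r5 m[G→φ3] = [14, 11, 0]
r5 m[S→φ0] = [0, 0, 0]
fixed point reached at round 5
b[Q] = ⊗ incoming = [8, 7, 0]

b[Q] = [8, 7, 0]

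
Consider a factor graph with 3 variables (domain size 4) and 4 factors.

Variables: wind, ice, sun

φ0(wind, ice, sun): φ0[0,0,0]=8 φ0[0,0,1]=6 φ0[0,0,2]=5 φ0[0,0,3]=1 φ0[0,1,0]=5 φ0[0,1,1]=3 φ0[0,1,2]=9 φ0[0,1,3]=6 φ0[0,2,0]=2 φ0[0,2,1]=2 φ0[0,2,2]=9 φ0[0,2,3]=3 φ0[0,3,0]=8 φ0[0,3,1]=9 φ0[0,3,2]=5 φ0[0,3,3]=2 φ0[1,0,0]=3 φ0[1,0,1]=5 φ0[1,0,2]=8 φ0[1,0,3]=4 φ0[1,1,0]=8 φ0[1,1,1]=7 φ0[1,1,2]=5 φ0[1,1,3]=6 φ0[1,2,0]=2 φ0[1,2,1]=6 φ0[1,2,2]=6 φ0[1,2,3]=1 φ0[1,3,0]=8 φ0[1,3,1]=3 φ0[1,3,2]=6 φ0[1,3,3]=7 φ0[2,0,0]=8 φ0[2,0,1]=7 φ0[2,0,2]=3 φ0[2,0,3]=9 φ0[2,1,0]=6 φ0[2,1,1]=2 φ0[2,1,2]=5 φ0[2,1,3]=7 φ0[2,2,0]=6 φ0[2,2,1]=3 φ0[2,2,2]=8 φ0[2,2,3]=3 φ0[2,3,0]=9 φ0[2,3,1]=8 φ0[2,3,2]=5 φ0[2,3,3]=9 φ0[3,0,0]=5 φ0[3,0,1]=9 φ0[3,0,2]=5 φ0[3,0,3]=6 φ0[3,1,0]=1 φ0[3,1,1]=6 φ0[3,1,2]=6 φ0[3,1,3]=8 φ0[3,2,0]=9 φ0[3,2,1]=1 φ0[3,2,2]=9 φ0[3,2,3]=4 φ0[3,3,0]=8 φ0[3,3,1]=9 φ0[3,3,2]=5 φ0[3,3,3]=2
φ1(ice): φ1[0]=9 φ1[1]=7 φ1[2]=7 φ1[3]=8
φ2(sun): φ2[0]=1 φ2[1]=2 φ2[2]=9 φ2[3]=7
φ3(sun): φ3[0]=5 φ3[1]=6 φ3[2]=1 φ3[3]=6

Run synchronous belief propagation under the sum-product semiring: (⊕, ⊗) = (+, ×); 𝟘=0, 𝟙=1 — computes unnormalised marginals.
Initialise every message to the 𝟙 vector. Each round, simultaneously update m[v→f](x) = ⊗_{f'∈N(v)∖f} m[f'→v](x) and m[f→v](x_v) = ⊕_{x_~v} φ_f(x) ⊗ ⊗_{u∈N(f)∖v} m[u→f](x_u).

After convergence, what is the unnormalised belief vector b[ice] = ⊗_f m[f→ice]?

b[ice] = [13257, 11725, 6923, 12336]

init: all messages = 𝟙 over 4 values
r1 m[φ0→wind] = [83, 85, 98, 93]
r1 m[φ0→ice] = [92, 90, 74, 103]
r1 m[φ0→sun] = [96, 86, 99, 78]
r1 m[φ1→ice] = [9, 7, 7, 8]
r1 m[φ2→sun] = [1, 2, 9, 7]
r1 m[φ3→sun] = [5, 6, 1, 6]
r1 m[wind→φ0] = [1, 1, 1, 1]
r1 m[ice→φ0] = [1, 1, 1, 1]
r1 m[ice→φ1] = [1, 1, 1, 1]
r1 m[sun→φ0] = [1, 1, 1, 1]
r1 m[sun→φ2] = [1, 1, 1, 1]
r1 m[sun→φ3] = [1, 1, 1, 1]
r2 m[φ0→wind] = [83, 85, 98, 93]
r2 m[φ0→ice] = [92, 90, 74, 103]
r2 m[φ0→sun] = [96, 86, 99, 78]
r2 m[φ1→ice] = [9, 7, 7, 8]
r2 m[φ2→sun] = [1, 2, 9, 7]
r2 m[φ3→sun] = [5, 6, 1, 6]
r2 m[wind→φ0] = [1, 1, 1, 1]
r2 m[ice→φ0] = [9, 7, 7, 8]
r2 m[ice→φ1] = [92, 90, 74, 103]
r2 m[sun→φ0] = [5, 12, 9, 42]
r2 m[sun→φ2] = [480, 516, 99, 468]
r2 m[sun→φ3] = [96, 172, 891, 546]
r3 m[φ0→wind] = [8452, 10420, 13872, 11497]
r3 m[φ0→ice] = [1473, 1675, 989, 1542]
r3 m[φ0→sun] = [753, 685, 756, 606]
r3 m[φ1→ice] = [9, 7, 7, 8]
r3 m[φ2→sun] = [1, 2, 9, 7]
r3 m[φ3→sun] = [5, 6, 1, 6]
r3 m[wind→φ0] = [1, 1, 1, 1]
r3 m[ice→φ0] = [9, 7, 7, 8]
r3 m[ice→φ1] = [92, 90, 74, 103]
r3 m[sun→φ0] = [5, 12, 9, 42]
r3 m[sun→φ2] = [480, 516, 99, 468]
r3 m[sun→φ3] = [96, 172, 891, 546]
r4 m[φ0→wind] = [8452, 10420, 13872, 11497]
r4 m[φ0→ice] = [1473, 1675, 989, 1542]
r4 m[φ0→sun] = [753, 685, 756, 606]
r4 m[φ1→ice] = [9, 7, 7, 8]
r4 m[φ2→sun] = [1, 2, 9, 7]
r4 m[φ3→sun] = [5, 6, 1, 6]
r4 m[wind→φ0] = [1, 1, 1, 1]
r4 m[ice→φ0] = [9, 7, 7, 8]
r4 m[ice→φ1] = [1473, 1675, 989, 1542]
r4 m[sun→φ0] = [5, 12, 9, 42]
r4 m[sun→φ2] = [3765, 4110, 756, 3636]
r4 m[sun→φ3] = [753, 1370, 6804, 4242]
r5 m[φ0→wind] = [8452, 10420, 13872, 11497]
r5 m[φ0→ice] = [1473, 1675, 989, 1542]
r5 m[φ0→sun] = [753, 685, 756, 606]
r5 m[φ1→ice] = [9, 7, 7, 8]
r5 m[φ2→sun] = [1, 2, 9, 7]
r5 m[φ3→sun] = [5, 6, 1, 6]
r5 m[wind→φ0] = [1, 1, 1, 1]
r5 m[ice→φ0] = [9, 7, 7, 8]
r5 m[ice→φ1] = [1473, 1675, 989, 1542]
r5 m[sun→φ0] = [5, 12, 9, 42]
r5 m[sun→φ2] = [3765, 4110, 756, 3636]
r5 m[sun→φ3] = [753, 1370, 6804, 4242]
fixed point reached at round 5
b[ice] = ⊗ incoming = [13257, 11725, 6923, 12336]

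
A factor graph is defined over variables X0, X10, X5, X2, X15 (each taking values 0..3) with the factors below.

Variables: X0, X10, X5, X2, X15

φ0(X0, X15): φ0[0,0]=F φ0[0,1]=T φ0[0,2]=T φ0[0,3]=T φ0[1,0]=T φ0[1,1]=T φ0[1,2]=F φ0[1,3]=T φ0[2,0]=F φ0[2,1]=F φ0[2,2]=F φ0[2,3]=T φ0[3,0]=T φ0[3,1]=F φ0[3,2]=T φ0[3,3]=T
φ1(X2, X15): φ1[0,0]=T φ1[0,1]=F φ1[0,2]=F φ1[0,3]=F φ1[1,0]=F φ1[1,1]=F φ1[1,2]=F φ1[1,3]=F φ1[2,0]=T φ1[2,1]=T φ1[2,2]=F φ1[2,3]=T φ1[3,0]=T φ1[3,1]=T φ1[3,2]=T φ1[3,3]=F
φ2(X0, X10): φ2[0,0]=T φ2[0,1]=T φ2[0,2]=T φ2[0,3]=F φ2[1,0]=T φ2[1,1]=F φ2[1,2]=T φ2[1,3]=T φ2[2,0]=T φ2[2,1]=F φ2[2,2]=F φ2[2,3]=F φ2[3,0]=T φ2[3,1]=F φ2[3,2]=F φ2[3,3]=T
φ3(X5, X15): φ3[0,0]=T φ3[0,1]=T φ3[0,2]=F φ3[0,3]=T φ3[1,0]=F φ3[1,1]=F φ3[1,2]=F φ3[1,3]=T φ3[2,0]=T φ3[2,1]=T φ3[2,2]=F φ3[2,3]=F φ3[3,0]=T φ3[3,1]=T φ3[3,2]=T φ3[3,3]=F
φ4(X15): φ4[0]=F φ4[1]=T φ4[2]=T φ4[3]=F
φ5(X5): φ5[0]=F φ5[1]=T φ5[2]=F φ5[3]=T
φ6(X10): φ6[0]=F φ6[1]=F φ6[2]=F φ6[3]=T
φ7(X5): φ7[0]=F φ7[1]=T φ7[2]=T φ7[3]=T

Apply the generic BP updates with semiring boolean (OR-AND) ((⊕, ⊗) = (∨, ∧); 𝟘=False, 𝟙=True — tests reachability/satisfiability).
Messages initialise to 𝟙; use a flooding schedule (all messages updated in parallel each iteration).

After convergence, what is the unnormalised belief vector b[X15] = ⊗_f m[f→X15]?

init: all messages = 𝟙 over 4 values
r1 m[φ0→X0] = [T, T, T, T]
r1 m[φ0→X15] = [T, T, T, T]
r1 m[φ1→X2] = [T, F, T, T]
r1 m[φ1→X15] = [T, T, T, T]
r1 m[φ2→X0] = [T, T, T, T]
r1 m[φ2→X10] = [T, T, T, T]
r1 m[φ3→X5] = [T, T, T, T]
r1 m[φ3→X15] = [T, T, T, T]
r1 m[φ4→X15] = [F, T, T, F]
r1 m[φ5→X5] = [F, T, F, T]
r1 m[φ6→X10] = [F, F, F, T]
r1 m[φ7→X5] = [F, T, T, T]
r1 m[X0→φ0] = [T, T, T, T]
r1 m[X0→φ2] = [T, T, T, T]
r1 m[X10→φ2] = [T, T, T, T]
r1 m[X10→φ6] = [T, T, T, T]
r1 m[X5→φ3] = [T, T, T, T]
r1 m[X5→φ5] = [T, T, T, T]
r1 m[X5→φ7] = [T, T, T, T]
r1 m[X2→φ1] = [T, T, T, T]
r1 m[X15→φ0] = [T, T, T, T]
r1 m[X15→φ1] = [T, T, T, T]
r1 m[X15→φ3] = [T, T, T, T]
r1 m[X15→φ4] = [T, T, T, T]
r2 m[φ0→X0] = [T, T, T, T]
r2 m[φ0→X15] = [T, T, T, T]
r2 m[φ1→X2] = [T, F, T, T]
r2 m[φ1→X15] = [T, T, T, T]
r2 m[φ2→X0] = [T, T, T, T]
r2 m[φ2→X10] = [T, T, T, T]
r2 m[φ3→X5] = [T, T, T, T]
r2 m[φ3→X15] = [T, T, T, T]
r2 m[φ4→X15] = [F, T, T, F]
r2 m[φ5→X5] = [F, T, F, T]
r2 m[φ6→X10] = [F, F, F, T]
r2 m[φ7→X5] = [F, T, T, T]
r2 m[X0→φ0] = [T, T, T, T]
r2 m[X0→φ2] = [T, T, T, T]
r2 m[X10→φ2] = [F, F, F, T]
r2 m[X10→φ6] = [T, T, T, T]
r2 m[X5→φ3] = [F, T, F, T]
r2 m[X5→φ5] = [F, T, T, T]
r2 m[X5→φ7] = [F, T, F, T]
r2 m[X2→φ1] = [T, T, T, T]
r2 m[X15→φ0] = [F, T, T, F]
r2 m[X15→φ1] = [F, T, T, F]
r2 m[X15→φ3] = [F, T, T, F]
r2 m[X15→φ4] = [T, T, T, T]
r3 m[φ0→X0] = [T, T, F, T]
r3 m[φ0→X15] = [T, T, T, T]
r3 m[φ1→X2] = [F, F, T, T]
r3 m[φ1→X15] = [T, T, T, T]
r3 m[φ2→X0] = [F, T, F, T]
r3 m[φ2→X10] = [T, T, T, T]
r3 m[φ3→X5] = [T, F, T, T]
r3 m[φ3→X15] = [T, T, T, T]
r3 m[φ4→X15] = [F, T, T, F]
r3 m[φ5→X5] = [F, T, F, T]
r3 m[φ6→X10] = [F, F, F, T]
r3 m[φ7→X5] = [F, T, T, T]
r3 m[X0→φ0] = [T, T, T, T]
r3 m[X0→φ2] = [T, T, T, T]
r3 m[X10→φ2] = [F, F, F, T]
r3 m[X10→φ6] = [T, T, T, T]
r3 m[X5→φ3] = [F, T, F, T]
r3 m[X5→φ5] = [F, T, T, T]
r3 m[X5→φ7] = [F, T, F, T]
r3 m[X2→φ1] = [T, T, T, T]
r3 m[X15→φ0] = [F, T, T, F]
r3 m[X15→φ1] = [F, T, T, F]
r3 m[X15→φ3] = [F, T, T, F]
r3 m[X15→φ4] = [T, T, T, T]
r4 m[φ0→X0] = [T, T, F, T]
r4 m[φ0→X15] = [T, T, T, T]
r4 m[φ1→X2] = [F, F, T, T]
r4 m[φ1→X15] = [T, T, T, T]
r4 m[φ2→X0] = [F, T, F, T]
r4 m[φ2→X10] = [T, T, T, T]
r4 m[φ3→X5] = [T, F, T, T]
r4 m[φ3→X15] = [T, T, T, T]
r4 m[φ4→X15] = [F, T, T, F]
r4 m[φ5→X5] = [F, T, F, T]
r4 m[φ6→X10] = [F, F, F, T]
r4 m[φ7→X5] = [F, T, T, T]
r4 m[X0→φ0] = [F, T, F, T]
r4 m[X0→φ2] = [T, T, F, T]
r4 m[X10→φ2] = [F, F, F, T]
r4 m[X10→φ6] = [T, T, T, T]
r4 m[X5→φ3] = [F, T, F, T]
r4 m[X5→φ5] = [F, F, T, T]
r4 m[X5→φ7] = [F, F, F, T]
r4 m[X2→φ1] = [T, T, T, T]
r4 m[X15→φ0] = [F, T, T, F]
r4 m[X15→φ1] = [F, T, T, F]
r4 m[X15→φ3] = [F, T, T, F]
r4 m[X15→φ4] = [T, T, T, T]
r5 m[φ0→X0] = [T, T, F, T]
r5 m[φ0→X15] = [T, T, T, T]
r5 m[φ1→X2] = [F, F, T, T]
r5 m[φ1→X15] = [T, T, T, T]
r5 m[φ2→X0] = [F, T, F, T]
r5 m[φ2→X10] = [T, T, T, T]
r5 m[φ3→X5] = [T, F, T, T]
r5 m[φ3→X15] = [T, T, T, T]
r5 m[φ4→X15] = [F, T, T, F]
r5 m[φ5→X5] = [F, T, F, T]
r5 m[φ6→X10] = [F, F, F, T]
r5 m[φ7→X5] = [F, T, T, T]
r5 m[X0→φ0] = [F, T, F, T]
r5 m[X0→φ2] = [T, T, F, T]
r5 m[X10→φ2] = [F, F, F, T]
r5 m[X10→φ6] = [T, T, T, T]
r5 m[X5→φ3] = [F, T, F, T]
r5 m[X5→φ5] = [F, F, T, T]
r5 m[X5→φ7] = [F, F, F, T]
r5 m[X2→φ1] = [T, T, T, T]
r5 m[X15→φ0] = [F, T, T, F]
r5 m[X15→φ1] = [F, T, T, F]
r5 m[X15→φ3] = [F, T, T, F]
r5 m[X15→φ4] = [T, T, T, T]
fixed point reached at round 5
b[X15] = ⊗ incoming = [F, T, T, F]

b[X15] = [F, T, T, F]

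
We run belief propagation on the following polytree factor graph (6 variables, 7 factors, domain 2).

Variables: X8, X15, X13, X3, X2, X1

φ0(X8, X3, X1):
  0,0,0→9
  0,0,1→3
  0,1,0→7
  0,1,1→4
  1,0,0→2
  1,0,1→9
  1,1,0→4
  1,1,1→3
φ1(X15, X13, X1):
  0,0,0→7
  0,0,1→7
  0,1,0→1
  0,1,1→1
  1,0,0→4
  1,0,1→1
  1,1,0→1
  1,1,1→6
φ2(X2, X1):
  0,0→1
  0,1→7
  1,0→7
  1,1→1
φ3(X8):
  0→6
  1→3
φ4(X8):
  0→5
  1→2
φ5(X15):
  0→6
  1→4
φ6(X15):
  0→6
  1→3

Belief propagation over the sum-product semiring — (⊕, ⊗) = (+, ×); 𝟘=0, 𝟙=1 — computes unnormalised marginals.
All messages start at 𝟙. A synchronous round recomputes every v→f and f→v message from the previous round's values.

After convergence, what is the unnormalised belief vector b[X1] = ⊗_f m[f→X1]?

b[X1] = [1436544, 839232]

init: all messages = 𝟙 over 2 values
r1 m[φ0→X8] = [23, 18]
r1 m[φ0→X3] = [23, 18]
r1 m[φ0→X1] = [22, 19]
r1 m[φ1→X15] = [16, 12]
r1 m[φ1→X13] = [19, 9]
r1 m[φ1→X1] = [13, 15]
r1 m[φ2→X2] = [8, 8]
r1 m[φ2→X1] = [8, 8]
r1 m[φ3→X8] = [6, 3]
r1 m[φ4→X8] = [5, 2]
r1 m[φ5→X15] = [6, 4]
r1 m[φ6→X15] = [6, 3]
r1 m[X8→φ0] = [1, 1]
r1 m[X8→φ3] = [1, 1]
r1 m[X8→φ4] = [1, 1]
r1 m[X15→φ1] = [1, 1]
r1 m[X15→φ5] = [1, 1]
r1 m[X15→φ6] = [1, 1]
r1 m[X13→φ1] = [1, 1]
r1 m[X3→φ0] = [1, 1]
r1 m[X2→φ2] = [1, 1]
r1 m[X1→φ0] = [1, 1]
r1 m[X1→φ1] = [1, 1]
r1 m[X1→φ2] = [1, 1]
r2 m[φ0→X8] = [23, 18]
r2 m[φ0→X3] = [23, 18]
r2 m[φ0→X1] = [22, 19]
r2 m[φ1→X15] = [16, 12]
r2 m[φ1→X13] = [19, 9]
r2 m[φ1→X1] = [13, 15]
r2 m[φ2→X2] = [8, 8]
r2 m[φ2→X1] = [8, 8]
r2 m[φ3→X8] = [6, 3]
r2 m[φ4→X8] = [5, 2]
r2 m[φ5→X15] = [6, 4]
r2 m[φ6→X15] = [6, 3]
r2 m[X8→φ0] = [30, 6]
r2 m[X8→φ3] = [115, 36]
r2 m[X8→φ4] = [138, 54]
r2 m[X15→φ1] = [36, 12]
r2 m[X15→φ5] = [96, 36]
r2 m[X15→φ6] = [96, 48]
r2 m[X13→φ1] = [1, 1]
r2 m[X3→φ0] = [1, 1]
r2 m[X2→φ2] = [1, 1]
r2 m[X1→φ0] = [104, 120]
r2 m[X1→φ1] = [176, 152]
r2 m[X1→φ2] = [286, 285]
r3 m[φ0→X8] = [2504, 2064]
r3 m[φ0→X3] = [46608, 40896]
r3 m[φ0→X1] = [516, 282]
r3 m[φ1→X15] = [2624, 1944]
r3 m[φ1→X13] = [92928, 24864]
r3 m[φ1→X1] = [348, 372]
r3 m[φ2→X2] = [2281, 2287]
r3 m[φ2→X1] = [8, 8]
r3 m[φ3→X8] = [6, 3]
r3 m[φ4→X8] = [5, 2]
r3 m[φ5→X15] = [6, 4]
r3 m[φ6→X15] = [6, 3]
r3 m[X8→φ0] = [30, 6]
r3 m[X8→φ3] = [115, 36]
r3 m[X8→φ4] = [138, 54]
r3 m[X15→φ1] = [36, 12]
r3 m[X15→φ5] = [96, 36]
r3 m[X15→φ6] = [96, 48]
r3 m[X13→φ1] = [1, 1]
r3 m[X3→φ0] = [1, 1]
r3 m[X2→φ2] = [1, 1]
r3 m[X1→φ0] = [104, 120]
r3 m[X1→φ1] = [176, 152]
r3 m[X1→φ2] = [286, 285]
r4 m[φ0→X8] = [2504, 2064]
r4 m[φ0→X3] = [46608, 40896]
r4 m[φ0→X1] = [516, 282]
r4 m[φ1→X15] = [2624, 1944]
r4 m[φ1→X13] = [92928, 24864]
r4 m[φ1→X1] = [348, 372]
r4 m[φ2→X2] = [2281, 2287]
r4 m[φ2→X1] = [8, 8]
r4 m[φ3→X8] = [6, 3]
r4 m[φ4→X8] = [5, 2]
r4 m[φ5→X15] = [6, 4]
r4 m[φ6→X15] = [6, 3]
r4 m[X8→φ0] = [30, 6]
r4 m[X8→φ3] = [12520, 4128]
r4 m[X8→φ4] = [15024, 6192]
r4 m[X15→φ1] = [36, 12]
r4 m[X15→φ5] = [15744, 5832]
r4 m[X15→φ6] = [15744, 7776]
r4 m[X13→φ1] = [1, 1]
r4 m[X3→φ0] = [1, 1]
r4 m[X2→φ2] = [1, 1]
r4 m[X1→φ0] = [2784, 2976]
r4 m[X1→φ1] = [4128, 2256]
r4 m[X1→φ2] = [179568, 104904]
r5 m[φ0→X8] = [65376, 52416]
r5 m[φ0→X3] = [1213632, 1062144]
r5 m[φ0→X1] = [516, 282]
r5 m[φ1→X15] = [51072, 36432]
r5 m[φ1→X13] = [1833984, 441792]
r5 m[φ1→X1] = [348, 372]
r5 m[φ2→X2] = [913896, 1361880]
r5 m[φ2→X1] = [8, 8]
r5 m[φ3→X8] = [6, 3]
r5 m[φ4→X8] = [5, 2]
r5 m[φ5→X15] = [6, 4]
r5 m[φ6→X15] = [6, 3]
r5 m[X8→φ0] = [30, 6]
r5 m[X8→φ3] = [12520, 4128]
r5 m[X8→φ4] = [15024, 6192]
r5 m[X15→φ1] = [36, 12]
r5 m[X15→φ5] = [15744, 5832]
r5 m[X15→φ6] = [15744, 7776]
r5 m[X13→φ1] = [1, 1]
r5 m[X3→φ0] = [1, 1]
r5 m[X2→φ2] = [1, 1]
r5 m[X1→φ0] = [2784, 2976]
r5 m[X1→φ1] = [4128, 2256]
r5 m[X1→φ2] = [179568, 104904]
r6 m[φ0→X8] = [65376, 52416]
r6 m[φ0→X3] = [1213632, 1062144]
r6 m[φ0→X1] = [516, 282]
r6 m[φ1→X15] = [51072, 36432]
r6 m[φ1→X13] = [1833984, 441792]
r6 m[φ1→X1] = [348, 372]
r6 m[φ2→X2] = [913896, 1361880]
r6 m[φ2→X1] = [8, 8]
r6 m[φ3→X8] = [6, 3]
r6 m[φ4→X8] = [5, 2]
r6 m[φ5→X15] = [6, 4]
r6 m[φ6→X15] = [6, 3]
r6 m[X8→φ0] = [30, 6]
r6 m[X8→φ3] = [326880, 104832]
r6 m[X8→φ4] = [392256, 157248]
r6 m[X15→φ1] = [36, 12]
r6 m[X15→φ5] = [306432, 109296]
r6 m[X15→φ6] = [306432, 145728]
r6 m[X13→φ1] = [1, 1]
r6 m[X3→φ0] = [1, 1]
r6 m[X2→φ2] = [1, 1]
r6 m[X1→φ0] = [2784, 2976]
r6 m[X1→φ1] = [4128, 2256]
r6 m[X1→φ2] = [179568, 104904]
r7 m[φ0→X8] = [65376, 52416]
r7 m[φ0→X3] = [1213632, 1062144]
r7 m[φ0→X1] = [516, 282]
r7 m[φ1→X15] = [51072, 36432]
r7 m[φ1→X13] = [1833984, 441792]
r7 m[φ1→X1] = [348, 372]
r7 m[φ2→X2] = [913896, 1361880]
r7 m[φ2→X1] = [8, 8]
r7 m[φ3→X8] = [6, 3]
r7 m[φ4→X8] = [5, 2]
r7 m[φ5→X15] = [6, 4]
r7 m[φ6→X15] = [6, 3]
r7 m[X8→φ0] = [30, 6]
r7 m[X8→φ3] = [326880, 104832]
r7 m[X8→φ4] = [392256, 157248]
r7 m[X15→φ1] = [36, 12]
r7 m[X15→φ5] = [306432, 109296]
r7 m[X15→φ6] = [306432, 145728]
r7 m[X13→φ1] = [1, 1]
r7 m[X3→φ0] = [1, 1]
r7 m[X2→φ2] = [1, 1]
r7 m[X1→φ0] = [2784, 2976]
r7 m[X1→φ1] = [4128, 2256]
r7 m[X1→φ2] = [179568, 104904]
fixed point reached at round 7
b[X1] = ⊗ incoming = [1436544, 839232]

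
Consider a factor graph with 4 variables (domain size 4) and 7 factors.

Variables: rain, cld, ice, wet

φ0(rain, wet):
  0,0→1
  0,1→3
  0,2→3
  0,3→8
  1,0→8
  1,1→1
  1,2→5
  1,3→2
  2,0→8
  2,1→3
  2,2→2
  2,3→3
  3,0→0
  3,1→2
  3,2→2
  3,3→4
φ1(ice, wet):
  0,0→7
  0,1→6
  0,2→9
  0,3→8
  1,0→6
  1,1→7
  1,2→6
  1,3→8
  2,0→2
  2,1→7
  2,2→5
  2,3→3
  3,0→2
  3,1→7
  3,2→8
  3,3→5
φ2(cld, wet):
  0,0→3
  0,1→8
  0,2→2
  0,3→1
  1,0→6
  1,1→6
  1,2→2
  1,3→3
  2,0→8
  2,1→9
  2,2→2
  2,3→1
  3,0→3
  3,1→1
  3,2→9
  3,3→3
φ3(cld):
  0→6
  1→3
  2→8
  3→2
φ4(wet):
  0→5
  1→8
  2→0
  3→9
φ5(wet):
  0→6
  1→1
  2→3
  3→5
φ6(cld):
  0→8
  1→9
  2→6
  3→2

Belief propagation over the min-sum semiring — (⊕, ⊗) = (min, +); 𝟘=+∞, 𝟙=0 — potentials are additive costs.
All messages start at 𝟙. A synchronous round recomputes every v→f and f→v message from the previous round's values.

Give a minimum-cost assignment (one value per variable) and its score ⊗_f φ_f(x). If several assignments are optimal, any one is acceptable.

init: all messages = 𝟙 over 4 values
r1 m[φ0→rain] = [1, 1, 2, 0]
r1 m[φ0→wet] = [0, 1, 2, 2]
r1 m[φ1→ice] = [6, 6, 2, 2]
r1 m[φ1→wet] = [2, 6, 5, 3]
r1 m[φ2→cld] = [1, 2, 1, 1]
r1 m[φ2→wet] = [3, 1, 2, 1]
r1 m[φ3→cld] = [6, 3, 8, 2]
r1 m[φ4→wet] = [5, 8, 0, 9]
r1 m[φ5→wet] = [6, 1, 3, 5]
r1 m[φ6→cld] = [8, 9, 6, 2]
r1 m[rain→φ0] = [0, 0, 0, 0]
r1 m[cld→φ2] = [0, 0, 0, 0]
r1 m[cld→φ3] = [0, 0, 0, 0]
r1 m[cld→φ6] = [0, 0, 0, 0]
r1 m[ice→φ1] = [0, 0, 0, 0]
r1 m[wet→φ0] = [0, 0, 0, 0]
r1 m[wet→φ1] = [0, 0, 0, 0]
r1 m[wet→φ2] = [0, 0, 0, 0]
r1 m[wet→φ4] = [0, 0, 0, 0]
r1 m[wet→φ5] = [0, 0, 0, 0]
r2 m[φ0→rain] = [1, 1, 2, 0]
r2 m[φ0→wet] = [0, 1, 2, 2]
r2 m[φ1→ice] = [6, 6, 2, 2]
r2 m[φ1→wet] = [2, 6, 5, 3]
r2 m[φ2→cld] = [1, 2, 1, 1]
r2 m[φ2→wet] = [3, 1, 2, 1]
r2 m[φ3→cld] = [6, 3, 8, 2]
r2 m[φ4→wet] = [5, 8, 0, 9]
r2 m[φ5→wet] = [6, 1, 3, 5]
r2 m[φ6→cld] = [8, 9, 6, 2]
r2 m[rain→φ0] = [0, 0, 0, 0]
r2 m[cld→φ2] = [14, 12, 14, 4]
r2 m[cld→φ3] = [9, 11, 7, 3]
r2 m[cld→φ6] = [7, 5, 9, 3]
r2 m[ice→φ1] = [0, 0, 0, 0]
r2 m[wet→φ0] = [16, 16, 10, 18]
r2 m[wet→φ1] = [14, 11, 7, 17]
r2 m[wet→φ2] = [13, 16, 10, 19]
r2 m[wet→φ4] = [11, 9, 12, 11]
r2 m[wet→φ5] = [10, 16, 9, 15]
r3 m[φ0→rain] = [13, 15, 12, 12]
r3 m[φ0→wet] = [0, 1, 2, 2]
r3 m[φ1→ice] = [16, 13, 12, 15]
r3 m[φ1→wet] = [2, 6, 5, 3]
r3 m[φ2→cld] = [12, 12, 12, 16]
r3 m[φ2→wet] = [7, 5, 13, 7]
r3 m[φ3→cld] = [6, 3, 8, 2]
r3 m[φ4→wet] = [5, 8, 0, 9]
r3 m[φ5→wet] = [6, 1, 3, 5]
r3 m[φ6→cld] = [8, 9, 6, 2]
r3 m[rain→φ0] = [0, 0, 0, 0]
r3 m[cld→φ2] = [14, 12, 14, 4]
r3 m[cld→φ3] = [9, 11, 7, 3]
r3 m[cld→φ6] = [7, 5, 9, 3]
r3 m[ice→φ1] = [0, 0, 0, 0]
r3 m[wet→φ0] = [16, 16, 10, 18]
r3 m[wet→φ1] = [14, 11, 7, 17]
r3 m[wet→φ2] = [13, 16, 10, 19]
r3 m[wet→φ4] = [11, 9, 12, 11]
r3 m[wet→φ5] = [10, 16, 9, 15]
r4 m[φ0→rain] = [13, 15, 12, 12]
r4 m[φ0→wet] = [0, 1, 2, 2]
r4 m[φ1→ice] = [16, 13, 12, 15]
r4 m[φ1→wet] = [2, 6, 5, 3]
r4 m[φ2→cld] = [12, 12, 12, 16]
r4 m[φ2→wet] = [7, 5, 13, 7]
r4 m[φ3→cld] = [6, 3, 8, 2]
r4 m[φ4→wet] = [5, 8, 0, 9]
r4 m[φ5→wet] = [6, 1, 3, 5]
r4 m[φ6→cld] = [8, 9, 6, 2]
r4 m[rain→φ0] = [0, 0, 0, 0]
r4 m[cld→φ2] = [14, 12, 14, 4]
r4 m[cld→φ3] = [20, 21, 18, 18]
r4 m[cld→φ6] = [18, 15, 20, 18]
r4 m[ice→φ1] = [0, 0, 0, 0]
r4 m[wet→φ0] = [20, 20, 21, 24]
r4 m[wet→φ1] = [18, 15, 18, 23]
r4 m[wet→φ2] = [13, 16, 10, 19]
r4 m[wet→φ4] = [15, 13, 23, 17]
r4 m[wet→φ5] = [14, 20, 20, 21]
r5 m[φ0→rain] = [21, 21, 23, 20]
r5 m[φ0→wet] = [0, 1, 2, 2]
r5 m[φ1→ice] = [21, 22, 20, 20]
r5 m[φ1→wet] = [2, 6, 5, 3]
r5 m[φ2→cld] = [12, 12, 12, 16]
r5 m[φ2→wet] = [7, 5, 13, 7]
r5 m[φ3→cld] = [6, 3, 8, 2]
r5 m[φ4→wet] = [5, 8, 0, 9]
r5 m[φ5→wet] = [6, 1, 3, 5]
r5 m[φ6→cld] = [8, 9, 6, 2]
r5 m[rain→φ0] = [0, 0, 0, 0]
r5 m[cld→φ2] = [14, 12, 14, 4]
r5 m[cld→φ3] = [20, 21, 18, 18]
r5 m[cld→φ6] = [18, 15, 20, 18]
r5 m[ice→φ1] = [0, 0, 0, 0]
r5 m[wet→φ0] = [20, 20, 21, 24]
r5 m[wet→φ1] = [18, 15, 18, 23]
r5 m[wet→φ2] = [13, 16, 10, 19]
r5 m[wet→φ4] = [15, 13, 23, 17]
r5 m[wet→φ5] = [14, 20, 20, 21]
r6 m[φ0→rain] = [21, 21, 23, 20]
r6 m[φ0→wet] = [0, 1, 2, 2]
r6 m[φ1→ice] = [21, 22, 20, 20]
r6 m[φ1→wet] = [2, 6, 5, 3]
r6 m[φ2→cld] = [12, 12, 12, 16]
r6 m[φ2→wet] = [7, 5, 13, 7]
r6 m[φ3→cld] = [6, 3, 8, 2]
r6 m[φ4→wet] = [5, 8, 0, 9]
r6 m[φ5→wet] = [6, 1, 3, 5]
r6 m[φ6→cld] = [8, 9, 6, 2]
r6 m[rain→φ0] = [0, 0, 0, 0]
r6 m[cld→φ2] = [14, 12, 14, 4]
r6 m[cld→φ3] = [20, 21, 18, 18]
r6 m[cld→φ6] = [18, 15, 20, 18]
r6 m[ice→φ1] = [0, 0, 0, 0]
r6 m[wet→φ0] = [20, 20, 21, 24]
r6 m[wet→φ1] = [18, 15, 18, 23]
r6 m[wet→φ2] = [13, 16, 10, 19]
r6 m[wet→φ4] = [15, 13, 23, 17]
r6 m[wet→φ5] = [14, 20, 20, 21]
fixed point reached at round 6
traceback from rain: (rain=3, cld=3, ice=2, wet=0), score=20

assignment: (rain=3, cld=3, ice=2, wet=0); score = 20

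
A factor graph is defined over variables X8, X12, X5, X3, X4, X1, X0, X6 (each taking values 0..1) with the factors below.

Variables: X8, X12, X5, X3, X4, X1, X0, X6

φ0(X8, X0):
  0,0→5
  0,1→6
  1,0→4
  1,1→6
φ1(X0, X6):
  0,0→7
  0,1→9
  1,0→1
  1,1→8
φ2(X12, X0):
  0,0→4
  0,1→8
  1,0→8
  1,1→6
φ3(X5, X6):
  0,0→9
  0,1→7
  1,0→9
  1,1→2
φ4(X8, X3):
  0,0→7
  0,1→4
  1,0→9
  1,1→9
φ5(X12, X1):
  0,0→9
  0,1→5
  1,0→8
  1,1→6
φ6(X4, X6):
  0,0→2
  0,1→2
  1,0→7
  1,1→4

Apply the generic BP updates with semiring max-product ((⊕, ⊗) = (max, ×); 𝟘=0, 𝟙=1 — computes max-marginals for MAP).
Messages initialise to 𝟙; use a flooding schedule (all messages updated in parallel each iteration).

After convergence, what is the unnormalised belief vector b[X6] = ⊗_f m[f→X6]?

init: all messages = 𝟙 over 2 values
r1 m[φ0→X8] = [6, 6]
r1 m[φ0→X0] = [5, 6]
r1 m[φ1→X0] = [9, 8]
r1 m[φ1→X6] = [7, 9]
r1 m[φ2→X12] = [8, 8]
r1 m[φ2→X0] = [8, 8]
r1 m[φ3→X5] = [9, 9]
r1 m[φ3→X6] = [9, 7]
r1 m[φ4→X8] = [7, 9]
r1 m[φ4→X3] = [9, 9]
r1 m[φ5→X12] = [9, 8]
r1 m[φ5→X1] = [9, 6]
r1 m[φ6→X4] = [2, 7]
r1 m[φ6→X6] = [7, 4]
r1 m[X8→φ0] = [1, 1]
r1 m[X8→φ4] = [1, 1]
r1 m[X12→φ2] = [1, 1]
r1 m[X12→φ5] = [1, 1]
r1 m[X5→φ3] = [1, 1]
r1 m[X3→φ4] = [1, 1]
r1 m[X4→φ6] = [1, 1]
r1 m[X1→φ5] = [1, 1]
r1 m[X0→φ0] = [1, 1]
r1 m[X0→φ1] = [1, 1]
r1 m[X0→φ2] = [1, 1]
r1 m[X6→φ1] = [1, 1]
r1 m[X6→φ3] = [1, 1]
r1 m[X6→φ6] = [1, 1]
r2 m[φ0→X8] = [6, 6]
r2 m[φ0→X0] = [5, 6]
r2 m[φ1→X0] = [9, 8]
r2 m[φ1→X6] = [7, 9]
r2 m[φ2→X12] = [8, 8]
r2 m[φ2→X0] = [8, 8]
r2 m[φ3→X5] = [9, 9]
r2 m[φ3→X6] = [9, 7]
r2 m[φ4→X8] = [7, 9]
r2 m[φ4→X3] = [9, 9]
r2 m[φ5→X12] = [9, 8]
r2 m[φ5→X1] = [9, 6]
r2 m[φ6→X4] = [2, 7]
r2 m[φ6→X6] = [7, 4]
r2 m[X8→φ0] = [7, 9]
r2 m[X8→φ4] = [6, 6]
r2 m[X12→φ2] = [9, 8]
r2 m[X12→φ5] = [8, 8]
r2 m[X5→φ3] = [1, 1]
r2 m[X3→φ4] = [1, 1]
r2 m[X4→φ6] = [1, 1]
r2 m[X1→φ5] = [1, 1]
r2 m[X0→φ0] = [72, 64]
r2 m[X0→φ1] = [40, 48]
r2 m[X0→φ2] = [45, 48]
r2 m[X6→φ1] = [63, 28]
r2 m[X6→φ3] = [49, 36]
r2 m[X6→φ6] = [63, 63]
r3 m[φ0→X8] = [384, 384]
r3 m[φ0→X0] = [36, 54]
r3 m[φ1→X0] = [441, 224]
r3 m[φ1→X6] = [280, 384]
r3 m[φ2→X12] = [384, 360]
r3 m[φ2→X0] = [64, 72]
r3 m[φ3→X5] = [441, 441]
r3 m[φ3→X6] = [9, 7]
r3 m[φ4→X8] = [7, 9]
r3 m[φ4→X3] = [54, 54]
r3 m[φ5→X12] = [9, 8]
r3 m[φ5→X1] = [72, 48]
r3 m[φ6→X4] = [126, 441]
r3 m[φ6→X6] = [7, 4]
r3 m[X8→φ0] = [7, 9]
r3 m[X8→φ4] = [6, 6]
r3 m[X12→φ2] = [9, 8]
r3 m[X12→φ5] = [8, 8]
r3 m[X5→φ3] = [1, 1]
r3 m[X3→φ4] = [1, 1]
r3 m[X4→φ6] = [1, 1]
r3 m[X1→φ5] = [1, 1]
r3 m[X0→φ0] = [72, 64]
r3 m[X0→φ1] = [40, 48]
r3 m[X0→φ2] = [45, 48]
r3 m[X6→φ1] = [63, 28]
r3 m[X6→φ3] = [49, 36]
r3 m[X6→φ6] = [63, 63]
r4 m[φ0→X8] = [384, 384]
r4 m[φ0→X0] = [36, 54]
r4 m[φ1→X0] = [441, 224]
r4 m[φ1→X6] = [280, 384]
r4 m[φ2→X12] = [384, 360]
r4 m[φ2→X0] = [64, 72]
r4 m[φ3→X5] = [441, 441]
r4 m[φ3→X6] = [9, 7]
r4 m[φ4→X8] = [7, 9]
r4 m[φ4→X3] = [54, 54]
r4 m[φ5→X12] = [9, 8]
r4 m[φ5→X1] = [72, 48]
r4 m[φ6→X4] = [126, 441]
r4 m[φ6→X6] = [7, 4]
r4 m[X8→φ0] = [7, 9]
r4 m[X8→φ4] = [384, 384]
r4 m[X12→φ2] = [9, 8]
r4 m[X12→φ5] = [384, 360]
r4 m[X5→φ3] = [1, 1]
r4 m[X3→φ4] = [1, 1]
r4 m[X4→φ6] = [1, 1]
r4 m[X1→φ5] = [1, 1]
r4 m[X0→φ0] = [28224, 16128]
r4 m[X0→φ1] = [2304, 3888]
r4 m[X0→φ2] = [15876, 12096]
r4 m[X6→φ1] = [63, 28]
r4 m[X6→φ3] = [1960, 1536]
r4 m[X6→φ6] = [2520, 2688]
r5 m[φ0→X8] = [141120, 112896]
r5 m[φ0→X0] = [36, 54]
r5 m[φ1→X0] = [441, 224]
r5 m[φ1→X6] = [16128, 31104]
r5 m[φ2→X12] = [96768, 127008]
r5 m[φ2→X0] = [64, 72]
r5 m[φ3→X5] = [17640, 17640]
r5 m[φ3→X6] = [9, 7]
r5 m[φ4→X8] = [7, 9]
r5 m[φ4→X3] = [3456, 3456]
r5 m[φ5→X12] = [9, 8]
r5 m[φ5→X1] = [3456, 2160]
r5 m[φ6→X4] = [5376, 17640]
r5 m[φ6→X6] = [7, 4]
r5 m[X8→φ0] = [7, 9]
r5 m[X8→φ4] = [384, 384]
r5 m[X12→φ2] = [9, 8]
r5 m[X12→φ5] = [384, 360]
r5 m[X5→φ3] = [1, 1]
r5 m[X3→φ4] = [1, 1]
r5 m[X4→φ6] = [1, 1]
r5 m[X1→φ5] = [1, 1]
r5 m[X0→φ0] = [28224, 16128]
r5 m[X0→φ1] = [2304, 3888]
r5 m[X0→φ2] = [15876, 12096]
r5 m[X6→φ1] = [63, 28]
r5 m[X6→φ3] = [1960, 1536]
r5 m[X6→φ6] = [2520, 2688]
r6 m[φ0→X8] = [141120, 112896]
r6 m[φ0→X0] = [36, 54]
r6 m[φ1→X0] = [441, 224]
r6 m[φ1→X6] = [16128, 31104]
r6 m[φ2→X12] = [96768, 127008]
r6 m[φ2→X0] = [64, 72]
r6 m[φ3→X5] = [17640, 17640]
r6 m[φ3→X6] = [9, 7]
r6 m[φ4→X8] = [7, 9]
r6 m[φ4→X3] = [3456, 3456]
r6 m[φ5→X12] = [9, 8]
r6 m[φ5→X1] = [3456, 2160]
r6 m[φ6→X4] = [5376, 17640]
r6 m[φ6→X6] = [7, 4]
r6 m[X8→φ0] = [7, 9]
r6 m[X8→φ4] = [141120, 112896]
r6 m[X12→φ2] = [9, 8]
r6 m[X12→φ5] = [96768, 127008]
r6 m[X5→φ3] = [1, 1]
r6 m[X3→φ4] = [1, 1]
r6 m[X4→φ6] = [1, 1]
r6 m[X1→φ5] = [1, 1]
r6 m[X0→φ0] = [28224, 16128]
r6 m[X0→φ1] = [2304, 3888]
r6 m[X0→φ2] = [15876, 12096]
r6 m[X6→φ1] = [63, 28]
r6 m[X6→φ3] = [112896, 124416]
r6 m[X6→φ6] = [145152, 217728]
r7 m[φ0→X8] = [141120, 112896]
r7 m[φ0→X0] = [36, 54]
r7 m[φ1→X0] = [441, 224]
r7 m[φ1→X6] = [16128, 31104]
r7 m[φ2→X12] = [96768, 127008]
r7 m[φ2→X0] = [64, 72]
r7 m[φ3→X5] = [1016064, 1016064]
r7 m[φ3→X6] = [9, 7]
r7 m[φ4→X8] = [7, 9]
r7 m[φ4→X3] = [1016064, 1016064]
r7 m[φ5→X12] = [9, 8]
r7 m[φ5→X1] = [1016064, 762048]
r7 m[φ6→X4] = [435456, 1016064]
r7 m[φ6→X6] = [7, 4]
r7 m[X8→φ0] = [7, 9]
r7 m[X8→φ4] = [141120, 112896]
r7 m[X12→φ2] = [9, 8]
r7 m[X12→φ5] = [96768, 127008]
r7 m[X5→φ3] = [1, 1]
r7 m[X3→φ4] = [1, 1]
r7 m[X4→φ6] = [1, 1]
r7 m[X1→φ5] = [1, 1]
r7 m[X0→φ0] = [28224, 16128]
r7 m[X0→φ1] = [2304, 3888]
r7 m[X0→φ2] = [15876, 12096]
r7 m[X6→φ1] = [63, 28]
r7 m[X6→φ3] = [112896, 124416]
r7 m[X6→φ6] = [145152, 217728]
r8 m[φ0→X8] = [141120, 112896]
r8 m[φ0→X0] = [36, 54]
r8 m[φ1→X0] = [441, 224]
r8 m[φ1→X6] = [16128, 31104]
r8 m[φ2→X12] = [96768, 127008]
r8 m[φ2→X0] = [64, 72]
r8 m[φ3→X5] = [1016064, 1016064]
r8 m[φ3→X6] = [9, 7]
r8 m[φ4→X8] = [7, 9]
r8 m[φ4→X3] = [1016064, 1016064]
r8 m[φ5→X12] = [9, 8]
r8 m[φ5→X1] = [1016064, 762048]
r8 m[φ6→X4] = [435456, 1016064]
r8 m[φ6→X6] = [7, 4]
r8 m[X8→φ0] = [7, 9]
r8 m[X8→φ4] = [141120, 112896]
r8 m[X12→φ2] = [9, 8]
r8 m[X12→φ5] = [96768, 127008]
r8 m[X5→φ3] = [1, 1]
r8 m[X3→φ4] = [1, 1]
r8 m[X4→φ6] = [1, 1]
r8 m[X1→φ5] = [1, 1]
r8 m[X0→φ0] = [28224, 16128]
r8 m[X0→φ1] = [2304, 3888]
r8 m[X0→φ2] = [15876, 12096]
r8 m[X6→φ1] = [63, 28]
r8 m[X6→φ3] = [112896, 124416]
r8 m[X6→φ6] = [145152, 217728]
fixed point reached at round 8
b[X6] = ⊗ incoming = [1016064, 870912]

b[X6] = [1016064, 870912]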